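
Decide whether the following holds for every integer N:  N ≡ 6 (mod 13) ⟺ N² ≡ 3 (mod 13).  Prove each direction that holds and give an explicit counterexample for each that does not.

Neither implication holds.

(⇒) This fails: take N = 6. Then 6 ≡ 6 (mod 13), but 6² = 36 ≡ 10 (mod 13), not 3.

(⇐) This fails: take N = 4. Then 4² = 16 ≡ 3 (mod 13), yet 4 ≡ 4 (mod 13), not 6.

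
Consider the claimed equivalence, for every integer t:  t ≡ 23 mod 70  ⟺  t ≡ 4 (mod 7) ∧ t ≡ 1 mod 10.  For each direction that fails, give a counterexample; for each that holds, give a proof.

Neither implication holds.

(⟹) This fails: t = 23 gives 23 ≡ 23 (mod 70) but 23 ≡ 2 (mod 7), so the conjunction on the right does not hold.

(⟸) This fails: t = 11 satisfies both congruences on the right (11 ≡ 4 mod 7 and 11 ≡ 1 mod 10) yet 11 ≡ 11 (mod 70), not 23.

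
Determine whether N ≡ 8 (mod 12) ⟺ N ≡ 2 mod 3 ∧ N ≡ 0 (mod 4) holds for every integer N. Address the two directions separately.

Forward direction. Suppose N ≡ 8 (mod 12); write N = 12j + 8. Since 3 ∣ 12, reducing mod 3 gives N ≡ 8 ≡ 2 (mod 3); since 4 ∣ 12, reducing mod 4 gives N ≡ 8 ≡ 0 (mod 4).

Converse. If N ≡ 2 (mod 3) and N ≡ 0 (mod 4), then by the Chinese remainder theorem N ≡ 8 (mod 12). This is exactly N ≡ 8 (mod 12).

Equivalent; both directions hold.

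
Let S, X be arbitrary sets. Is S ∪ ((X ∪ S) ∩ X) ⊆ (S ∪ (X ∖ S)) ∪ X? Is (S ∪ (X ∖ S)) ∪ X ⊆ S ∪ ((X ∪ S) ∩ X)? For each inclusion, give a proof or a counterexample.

(⊆) Let x ∈ S ∪ ((X ∪ S) ∩ X). Then either x ∈ S and x ∉ X; or x ∈ X and x ∉ S; or x ∈ S ∩ X. In each case x ∈ (S ∪ (X ∖ S)) ∪ X, so S ∪ ((X ∪ S) ∩ X) ⊆ (S ∪ (X ∖ S)) ∪ X.

(⊇) Let x ∈ (S ∪ (X ∖ S)) ∪ X. Then either x ∈ S and x ∉ X; or x ∈ X and x ∉ S; or x ∈ S ∩ X. In each case x ∈ S ∪ ((X ∪ S) ∩ X), so (S ∪ (X ∖ S)) ∪ X ⊆ S ∪ ((X ∪ S) ∩ X).

Both inclusions hold.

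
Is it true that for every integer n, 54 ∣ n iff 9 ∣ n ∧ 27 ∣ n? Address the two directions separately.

(⇒) holds; (⇐) fails.

Forward direction. If 54 ∣ n, write n = 54q. Since 54 = 6·9, n = 9·(6q), so 9 ∣ n; and since 54 = 2·27, n = 27·(2q), so 27 ∣ n.

Converse. This fails: take n = 27. Both 9 ∣ 27 and 27 ∣ 27, yet 27 is not a multiple of 54 (since 27 = 0·54 + 27), so 54 ∤ 27.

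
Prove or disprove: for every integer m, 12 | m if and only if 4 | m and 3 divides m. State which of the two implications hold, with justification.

Equivalent; both directions hold.

(⇒) If 12 ∣ m, write m = 12q. Since 12 = 3·4, m = 4·(3q), so 4 ∣ m; and since 12 = 4·3, m = 3·(4q), so 3 ∣ m.

(⇐) Suppose 4 ∣ m and 3 ∣ m. Any common multiple of 4 and 3 is a multiple of their lcm; here gcd(4, 3) = 1, so lcm(4, 3) = 4·3 = 12, so 12 ∣ m.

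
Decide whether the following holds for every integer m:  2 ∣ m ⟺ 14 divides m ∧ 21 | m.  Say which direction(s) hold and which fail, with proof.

[⇒] This fails: take m = 2. Certainly 2 ∣ 2, but 14 ∤ 2.

[⇐] Suppose 14 ∣ m and 21 ∣ m. Any common multiple of 14 and 21 is a multiple of their lcm; here lcm(14, 21) = 14·21/gcd(14, 21) = 294/7 = 42, so 42 ∣ m. Since 2 ∣ 42, it follows that 2 ∣ m.

(⇒) fails; (⇐) holds.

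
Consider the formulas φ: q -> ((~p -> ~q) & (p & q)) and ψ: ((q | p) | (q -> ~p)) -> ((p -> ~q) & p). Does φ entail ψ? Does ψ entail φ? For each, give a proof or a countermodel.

(⇐) Assume the antecedent. If p is true, q -> ((~p -> ~q) & (p & q)) reduces to true regardless of the other variables. If p is false, the antecedent cannot hold. Either way q -> ((~p -> ~q) & (p & q)) holds.

(⇒) This fails. Under p = F, q = F, the left side is true but the right side is false.

Not equivalent: only (⇐) holds.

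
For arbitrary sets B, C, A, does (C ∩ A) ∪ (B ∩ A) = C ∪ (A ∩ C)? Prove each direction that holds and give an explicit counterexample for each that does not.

(⊆) This inclusion fails. Take B = {1}, C = ∅, A = {1}; then 1 ∈ (C ∩ A) ∪ (B ∩ A) but 1 ∉ C ∪ (A ∩ C).

(⊇) This inclusion fails. Take B = ∅, C = {1}, A = ∅; then 1 ∈ C ∪ (A ∩ C) but 1 ∉ (C ∩ A) ∪ (B ∩ A).

Both inclusions fail.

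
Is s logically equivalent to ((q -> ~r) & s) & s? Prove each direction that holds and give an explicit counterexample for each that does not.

The forward direction fails; the converse holds.

(⟹) This fails. Under r = T, q = T, s = T, the left side is true but the right side is false.

(⟸) Assume the antecedent. If r is true, the antecedent forces (r = T, q = F, s = T), and s holds there. If r is false, the antecedent forces (r = F, q = F, s = T) or (r = F, q = T, s = T), and s holds there. Either way s holds.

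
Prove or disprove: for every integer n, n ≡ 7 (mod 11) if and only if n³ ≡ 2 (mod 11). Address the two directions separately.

Both directions hold.

Forward direction. Suppose n ≡ 7 (mod 11). Write n = 11j + 7. Then (11j + 7)³ = 1331j³ + 2541j² + 1617j + 343 = 11(121j³ + 231j² + 147j + 31) + 2, so n³ ≡ 2 (mod 11).

Converse. For the converse, argue contrapositively. If n ≢ 7 (mod 11), then n is congruent to one of 0, 1, 2, 3, 4, 5, 6, 8, 9, 10 modulo 11, and these give n³ ≡ 0, 1, 8, 5, 9, 4, 7, 6, 3, 10 respectively — never 2.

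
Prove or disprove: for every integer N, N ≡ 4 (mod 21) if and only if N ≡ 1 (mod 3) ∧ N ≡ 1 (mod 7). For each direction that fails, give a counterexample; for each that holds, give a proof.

Neither implication holds.

(→) This fails: N = 4 gives 4 ≡ 4 (mod 21) but 4 ≡ 4 (mod 7), so the conjunction on the right does not hold.

(←) This fails: N = 1 satisfies both congruences on the right (1 ≡ 1 mod 3 and 1 ≡ 1 mod 7) yet 1 ≡ 1 (mod 21), not 4.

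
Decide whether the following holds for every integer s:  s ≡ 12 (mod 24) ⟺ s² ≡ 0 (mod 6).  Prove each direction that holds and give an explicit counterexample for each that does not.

Not equivalent: only (⇒) holds.

(⇒) Suppose s ≡ 12 (mod 24). Then s² ≡ 12² = 144 (mod 24), and since 6 ∣ 24, also s² ≡ 0 (mod 6).

(⇐) This fails: take s = 0. Then 0² = 0 ≡ 0 (mod 6), yet 0 ≡ 0 (mod 24), not 12.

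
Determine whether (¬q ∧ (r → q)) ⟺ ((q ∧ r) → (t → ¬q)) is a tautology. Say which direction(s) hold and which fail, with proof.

[⇒] Assume the antecedent. If r is true, the antecedent cannot hold. If r is false, (q ∧ r) → (t → ¬q) reduces to true regardless of the other variables. Either way (q ∧ r) → (t → ¬q) holds.

[⇐] This fails. Under r = T, t = F, q = F, the left side is false but the right side is true.

Not equivalent: only (⇒) holds.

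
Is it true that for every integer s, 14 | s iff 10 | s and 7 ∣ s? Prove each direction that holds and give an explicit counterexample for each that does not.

(→) This fails: take s = 14. Certainly 14 ∣ 14, but 10 ∤ 14.

(←) Suppose 10 ∣ s and 7 ∣ s. Any common multiple of 10 and 7 is a multiple of their lcm; here gcd(10, 7) = 1, so lcm(10, 7) = 10·7 = 70, so 70 ∣ s. Since 14 ∣ 70, it follows that 14 ∣ s.

Only the converse holds.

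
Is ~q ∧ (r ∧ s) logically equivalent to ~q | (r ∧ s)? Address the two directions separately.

The forward direction holds; the converse fails.

(⟹) Assume the antecedent. If s is true, the antecedent forces (s = T, r = T, q = F), and ~q | (r ∧ s) holds there. If s is false, the antecedent cannot hold. Either way ~q | (r ∧ s) holds.

(⟸) This fails. Under s = F, r = F, q = F, the left side is false but the right side is true.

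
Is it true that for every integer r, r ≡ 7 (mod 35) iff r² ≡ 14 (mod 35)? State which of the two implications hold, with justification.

(→) Suppose r ≡ 7 (mod 35). Write r = 35j + 7. Then (35j + 7)² = 1225j² + 490j + 49 = 35(35j² + 14j + 1) + 14, so r² ≡ 14 (mod 35).

(←) This fails: take r = 28. Then 28² = 784 ≡ 14 (mod 35), yet 28 ≡ 28 (mod 35), not 7.

(⇒) holds; (⇐) fails.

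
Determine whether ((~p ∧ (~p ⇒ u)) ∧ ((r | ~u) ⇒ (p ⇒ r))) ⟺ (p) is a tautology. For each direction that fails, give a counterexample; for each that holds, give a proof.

Neither direction holds.

[⇒] This fails. Under p = F, r = F, u = T, the left side is true but the right side is false.

[⇐] This fails. Under p = T, r = F, u = F, the left side is false but the right side is true.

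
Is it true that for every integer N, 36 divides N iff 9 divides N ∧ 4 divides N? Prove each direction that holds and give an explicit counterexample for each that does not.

Both directions hold; the statement is true.

(⟹) If 36 ∣ N, write N = 36q. Since 36 = 4·9, N = 9·(4q), so 9 ∣ N; and since 36 = 9·4, N = 4·(9q), so 4 ∣ N.

(⟸) Suppose 9 ∣ N and 4 ∣ N. Any common multiple of 9 and 4 is a multiple of their lcm; here gcd(9, 4) = 1, so lcm(9, 4) = 9·4 = 36, so 36 ∣ N.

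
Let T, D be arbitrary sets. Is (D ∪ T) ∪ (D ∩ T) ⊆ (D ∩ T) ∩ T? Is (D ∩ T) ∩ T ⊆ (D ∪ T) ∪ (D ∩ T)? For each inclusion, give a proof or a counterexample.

(⊆) This inclusion fails. Take T = {1}, D = ∅; then 1 ∈ (D ∪ T) ∪ (D ∩ T) but 1 ∉ (D ∩ T) ∩ T.

(⊇) Let x ∈ (D ∩ T) ∩ T. Then x ∈ T ∩ D, from which x ∈ (D ∪ T) ∪ (D ∩ T).

(⊆) fails; (⊇) holds.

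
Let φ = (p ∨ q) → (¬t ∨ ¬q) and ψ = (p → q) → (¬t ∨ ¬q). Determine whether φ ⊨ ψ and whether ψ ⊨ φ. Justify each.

(←) Assume the antecedent. If q is true, the antecedent forces (q = T, p = F, t = F) or (q = T, p = T, t = F), and (p ∨ q) → (¬t ∨ ¬q) holds there. If q is false, (p ∨ q) → (¬t ∨ ¬q) reduces to true regardless of the other variables. Either way (p ∨ q) → (¬t ∨ ¬q) holds.

(→) Assume the antecedent. If q is true, the antecedent forces (q = T, p = F, t = F) or (q = T, p = T, t = F), and (p → q) → (¬t ∨ ¬q) holds there. If q is false, (p → q) → (¬t ∨ ¬q) reduces to true regardless of the other variables. Either way (p → q) → (¬t ∨ ¬q) holds.

Both directions hold; the statement is true.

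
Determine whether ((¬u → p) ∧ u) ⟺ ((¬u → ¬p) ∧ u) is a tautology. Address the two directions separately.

[⇒] Assume the antecedent. If p is true, the antecedent forces (p = T, u = T), and (¬u → ¬p) ∧ u holds there. If p is false, the antecedent forces (p = F, u = T), and (¬u → ¬p) ∧ u holds there. Either way (¬u → ¬p) ∧ u holds.

[⇐] Assume the antecedent. If p is true, the antecedent forces (p = T, u = T), and (¬u → p) ∧ u holds there. If p is false, the antecedent forces (p = F, u = T), and (¬u → p) ∧ u holds there. Either way (¬u → p) ∧ u holds.

The biconditional holds.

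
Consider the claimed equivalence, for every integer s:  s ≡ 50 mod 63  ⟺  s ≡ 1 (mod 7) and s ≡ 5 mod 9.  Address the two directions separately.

(←) If s ≡ 1 (mod 7) and s ≡ 5 (mod 9), then by the Chinese remainder theorem s ≡ 50 (mod 63). This is exactly s ≡ 50 (mod 63).

(→) Suppose s ≡ 50 (mod 63); write s = 63j + 50. Since 7 ∣ 63, reducing mod 7 gives s ≡ 50 ≡ 1 (mod 7); since 9 ∣ 63, reducing mod 9 gives s ≡ 50 ≡ 5 (mod 9).

Equivalent; both directions hold.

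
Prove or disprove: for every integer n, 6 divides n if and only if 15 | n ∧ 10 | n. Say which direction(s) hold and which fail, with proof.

(⇒) fails; (⇐) holds.

(←) Suppose 15 ∣ n and 10 ∣ n. Any common multiple of 15 and 10 is a multiple of their lcm; here lcm(15, 10) = 15·10/gcd(15, 10) = 150/5 = 30, so 30 ∣ n. Since 6 ∣ 30, it follows that 6 ∣ n.

(→) This fails: take n = 6. Certainly 6 ∣ 6, but 15 ∤ 6.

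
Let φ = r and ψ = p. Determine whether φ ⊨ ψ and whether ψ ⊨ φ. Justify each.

Forward direction. This fails. Under p = F, r = T, the left side is true but the right side is false.

Converse. This fails. Under p = T, r = F, the left side is false but the right side is true.

Neither implication holds.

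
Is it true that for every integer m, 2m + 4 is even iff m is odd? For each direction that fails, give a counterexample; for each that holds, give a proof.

Only the converse holds.

Forward direction. This fails: take m = 4. Then 2m + 4 = 12, which is even, yet m = 4 is even, not odd.

Converse. Suppose m is odd. Since 2 is even, 2m is even for every m, so 2m + 4 has the same parity as 4, which is even. Hence 2m + 4 is even.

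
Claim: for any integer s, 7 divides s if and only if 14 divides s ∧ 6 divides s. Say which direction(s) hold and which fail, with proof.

(⇒) This fails: take s = 7. Certainly 7 ∣ 7, but 14 ∤ 7.

(⇐) Suppose 14 ∣ s and 6 ∣ s. Any common multiple of 14 and 6 is a multiple of their lcm; here lcm(14, 6) = 14·6/gcd(14, 6) = 84/2 = 42, so 42 ∣ s. Since 7 ∣ 42, it follows that 7 ∣ s.

Not equivalent: only (⇐) holds.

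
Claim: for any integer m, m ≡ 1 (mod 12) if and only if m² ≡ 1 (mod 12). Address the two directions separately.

The forward direction holds; the converse fails.

Forward direction. Suppose m ≡ 1 (mod 12). Write m = 12j + 1. Then (12j + 1)² = 144j² + 24j + 1 = 12(12j² + 2j) + 1, so m² ≡ 1 (mod 12).

Converse. This fails: take m = 5. Then 5² = 25 ≡ 1 (mod 12), yet 5 ≡ 5 (mod 12), not 1.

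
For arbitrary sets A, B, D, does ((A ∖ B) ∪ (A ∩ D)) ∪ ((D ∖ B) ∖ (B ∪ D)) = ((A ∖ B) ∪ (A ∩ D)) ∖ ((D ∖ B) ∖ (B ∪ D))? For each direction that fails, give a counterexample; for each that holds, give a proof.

(⟸) Let x ∈ ((A ∖ B) ∪ (A ∩ D)) ∖ ((D ∖ B) ∖ (B ∪ D)). Then either x ∈ A and x ∉ B, D; or x ∈ A ∩ D and x ∉ B; or x ∈ A ∩ B ∩ D. In each case x ∈ ((A ∖ B) ∪ (A ∩ D)) ∪ ((D ∖ B) ∖ (B ∪ D)), so ((A ∖ B) ∪ (A ∩ D)) ∖ ((D ∖ B) ∖ (B ∪ D)) ⊆ ((A ∖ B) ∪ (A ∩ D)) ∪ ((D ∖ B) ∖ (B ∪ D)).

(⟹) Let x ∈ ((A ∖ B) ∪ (A ∩ D)) ∪ ((D ∖ B) ∖ (B ∪ D)). Then either x ∈ A and x ∉ B, D; or x ∈ A ∩ D and x ∉ B; or x ∈ A ∩ B ∩ D. In each case x ∈ ((A ∖ B) ∪ (A ∩ D)) ∖ ((D ∖ B) ∖ (B ∪ D)), so ((A ∖ B) ∪ (A ∩ D)) ∪ ((D ∖ B) ∖ (B ∪ D)) ⊆ ((A ∖ B) ∪ (A ∩ D)) ∖ ((D ∖ B) ∖ (B ∪ D)).

Both inclusions hold; the sets are equal.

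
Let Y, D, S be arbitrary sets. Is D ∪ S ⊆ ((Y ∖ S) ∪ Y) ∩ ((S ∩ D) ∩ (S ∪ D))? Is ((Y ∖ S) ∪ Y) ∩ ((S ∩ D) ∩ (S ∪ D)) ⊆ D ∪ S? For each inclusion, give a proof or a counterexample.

(⟹) This inclusion fails. Take Y = ∅, D = {1}, S = ∅; then 1 ∈ D ∪ S but 1 ∉ ((Y ∖ S) ∪ Y) ∩ ((S ∩ D) ∩ (S ∪ D)).

(⟸) Let x ∈ ((Y ∖ S) ∪ Y) ∩ ((S ∩ D) ∩ (S ∪ D)). Then x ∈ Y ∩ D ∩ S, from which x ∈ D ∪ S.

Only the reverse inclusion holds.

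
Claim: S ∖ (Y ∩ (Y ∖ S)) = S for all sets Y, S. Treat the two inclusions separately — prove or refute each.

(⊆) Let x ∈ S ∖ (Y ∩ (Y ∖ S)). Then either x ∈ S and x ∉ Y; or x ∈ Y ∩ S. In each case x ∈ S, so S ∖ (Y ∩ (Y ∖ S)) ⊆ S.

(⊇) Let x ∈ S. Then either x ∈ S and x ∉ Y; or x ∈ Y ∩ S. In each case x ∈ S ∖ (Y ∩ (Y ∖ S)), so S ⊆ S ∖ (Y ∩ (Y ∖ S)).

Both inclusions hold; the sets are equal.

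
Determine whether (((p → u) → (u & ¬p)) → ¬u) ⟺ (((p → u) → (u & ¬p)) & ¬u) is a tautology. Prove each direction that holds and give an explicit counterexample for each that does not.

(⇒) fails; (⇐) holds.

(⇐) Assume the antecedent. If p is true, ((p → u) → (u & ¬p)) → ¬u reduces to true regardless of the other variables. If p is false, the antecedent cannot hold. Either way ((p → u) → (u & ¬p)) → ¬u holds.

(⇒) This fails. Under p = F, u = F, the left side is true but the right side is false.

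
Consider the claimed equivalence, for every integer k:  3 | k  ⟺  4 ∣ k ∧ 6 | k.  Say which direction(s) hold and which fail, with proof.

Only the converse holds.

[⇐] Suppose 4 ∣ k and 6 ∣ k. Any common multiple of 4 and 6 is a multiple of their lcm; here lcm(4, 6) = 4·6/gcd(4, 6) = 24/2 = 12, so 12 ∣ k. Since 3 ∣ 12, it follows that 3 ∣ k.

[⇒] This fails: take k = 3. Certainly 3 ∣ 3, but 4 ∤ 3.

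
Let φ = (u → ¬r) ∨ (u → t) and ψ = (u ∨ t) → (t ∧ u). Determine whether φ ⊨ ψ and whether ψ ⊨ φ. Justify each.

Only the reverse direction holds.

(→) This fails. Under u = T, t = F, r = F, the left side is true but the right side is false.

(←) Assume the antecedent. If u is true, the antecedent forces (u = T, t = T, r = F) or (u = T, t = T, r = T), and (u → ¬r) ∨ (u → t) holds there. If u is false, (u → ¬r) ∨ (u → t) reduces to true regardless of the other variables. Either way (u → ¬r) ∨ (u → t) holds.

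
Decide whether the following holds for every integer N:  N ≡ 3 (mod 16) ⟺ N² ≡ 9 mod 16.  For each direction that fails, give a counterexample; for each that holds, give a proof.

Converse. This fails: take N = 5. Then 5² = 25 ≡ 9 (mod 16), yet 5 ≡ 5 (mod 16), not 3.

Forward direction. Suppose N ≡ 3 (mod 16). Write N = 16j + 3. Then (16j + 3)² = 256j² + 96j + 9 = 16(16j² + 6j) + 9, so N² ≡ 9 (mod 16).

Only the forward direction holds.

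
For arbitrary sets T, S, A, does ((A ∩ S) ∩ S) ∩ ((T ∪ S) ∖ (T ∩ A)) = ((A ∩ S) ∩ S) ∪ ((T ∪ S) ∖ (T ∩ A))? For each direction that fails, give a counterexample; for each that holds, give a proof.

Only the forward inclusion holds.

Forward inclusion. Let x ∈ ((A ∩ S) ∩ S) ∩ ((T ∪ S) ∖ (T ∩ A)). Then x ∈ S ∩ A and x ∉ T, from which x ∈ ((A ∩ S) ∩ S) ∪ ((T ∪ S) ∖ (T ∩ A)).

Reverse inclusion. This inclusion fails. Take T = {1}, S = ∅, A = ∅; then 1 ∈ ((A ∩ S) ∩ S) ∪ ((T ∪ S) ∖ (T ∩ A)) but 1 ∉ ((A ∩ S) ∩ S) ∩ ((T ∪ S) ∖ (T ∩ A)).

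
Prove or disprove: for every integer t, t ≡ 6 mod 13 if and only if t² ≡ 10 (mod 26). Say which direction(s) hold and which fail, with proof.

(⇒) fails and (⇐) fails.

(⇒) This fails: take t = 19. Then 19 ≡ 6 (mod 13), but 19² = 361 ≡ 23 (mod 26), not 10.

(⇐) This fails: take t = 20. Then 20² = 400 ≡ 10 (mod 26), yet 20 ≡ 7 (mod 13), not 6.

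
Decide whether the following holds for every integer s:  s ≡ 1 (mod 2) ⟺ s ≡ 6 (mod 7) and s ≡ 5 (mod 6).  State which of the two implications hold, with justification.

Forward direction. This fails: s = 1 gives 1 ≡ 1 (mod 2) but 1 ≡ 1 (mod 7), so the conjunction on the right does not hold.

Converse. If s ≡ 6 (mod 7) and s ≡ 5 (mod 6), then by the Chinese remainder theorem s ≡ 41 (mod 42). Since 41 ≡ 1 (mod 2) and 2 ∣ 42, we get s ≡ 1 (mod 2).

The forward direction fails; the converse holds.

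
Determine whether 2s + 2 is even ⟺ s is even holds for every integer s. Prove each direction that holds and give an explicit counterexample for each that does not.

(⇐) Suppose s is even. Since 2 is even, 2s is even for every s, so 2s + 2 has the same parity as 2, which is even. Hence 2s + 2 is even.

(⇒) This fails: take s = 1. Then 2s + 2 = 4, which is even, yet s = 1 is odd, not even.

Only the reverse direction holds.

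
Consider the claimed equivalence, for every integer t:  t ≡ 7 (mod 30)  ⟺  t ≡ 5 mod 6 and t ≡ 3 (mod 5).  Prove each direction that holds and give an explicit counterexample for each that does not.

Both directions fail.

[⇒] This fails: t = 7 gives 7 ≡ 7 (mod 30) but 7 ≡ 1 (mod 6), so the conjunction on the right does not hold.

[⇐] This fails: t = 23 satisfies both congruences on the right (23 ≡ 5 mod 6 and 23 ≡ 3 mod 5) yet 23 ≡ 23 (mod 30), not 7.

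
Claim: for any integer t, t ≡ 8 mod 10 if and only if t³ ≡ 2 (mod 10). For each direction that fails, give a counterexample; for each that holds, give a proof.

Both implications hold.

(⇒) Suppose t ≡ 8 mod 10. Write t = 10j + 8. Then (10j + 8)³ = 1000j³ + 2400j² + 1920j + 512 = 10(100j³ + 240j² + 192j + 51) + 2, so t³ ≡ 2 (mod 10).

(⇐) Conversely, suppose t³ ≡ 2 (mod 10). The only residue r in {0, …, 9} with r³ ≡ 2 (mod 10) is r = 8, so t ≡ 8 (mod 10).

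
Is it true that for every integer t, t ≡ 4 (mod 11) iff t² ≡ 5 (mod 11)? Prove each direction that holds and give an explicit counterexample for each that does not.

Not equivalent: only (⇒) holds.

(⇐) This fails: take t = 7. Then 7² = 49 ≡ 5 (mod 11), yet 7 ≡ 7 (mod 11), not 4.

(⇒) Suppose t ≡ 4 (mod 11). Write t = 11j + 4. Then (11j + 4)² = 121j² + 88j + 16 = 11(11j² + 8j + 1) + 5, so t² ≡ 5 (mod 11).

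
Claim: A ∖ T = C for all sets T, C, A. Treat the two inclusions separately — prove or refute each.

Forward inclusion. This inclusion fails. Take T = ∅, C = ∅, A = {1}; then 1 ∈ A ∖ T but 1 ∉ C.

Reverse inclusion. This inclusion fails. Take T = ∅, C = {1}, A = ∅; then 1 ∈ C but 1 ∉ A ∖ T.

(⊆) fails and (⊇) fails.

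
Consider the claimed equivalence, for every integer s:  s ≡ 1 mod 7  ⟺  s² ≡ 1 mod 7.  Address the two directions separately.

Not equivalent: only (⇒) holds.

(⇒) Suppose s ≡ 1 mod 7. Write s = 7j + 1. Then (7j + 1)² = 49j² + 14j + 1 = 7(7j² + 2j) + 1, so s² ≡ 1 (mod 7).

(⇐) This fails: take s = 6. Then 6² = 36 ≡ 1 (mod 7), yet 6 ≡ 6 (mod 7), not 1.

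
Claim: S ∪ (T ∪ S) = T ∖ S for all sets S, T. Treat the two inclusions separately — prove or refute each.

(⊆) This inclusion fails. Take S = {1}, T = ∅; then 1 ∈ S ∪ (T ∪ S) but 1 ∉ T ∖ S.

(⊇) Let x ∈ T ∖ S. Then x ∈ T and x ∉ S, from which x ∈ S ∪ (T ∪ S).

The sets are not equal: only the reverse inclusion holds.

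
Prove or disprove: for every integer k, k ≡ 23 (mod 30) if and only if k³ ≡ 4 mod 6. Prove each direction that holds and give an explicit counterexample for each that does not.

Forward direction. This fails: take k = 23. Then 23 ≡ 23 (mod 30), but 23³ = 12167 ≡ 5 (mod 6), not 4.

Converse. This fails: take k = 4. Then 4³ = 64 ≡ 4 (mod 6), yet 4 ≡ 4 (mod 30), not 23.

(⇒) fails and (⇐) fails.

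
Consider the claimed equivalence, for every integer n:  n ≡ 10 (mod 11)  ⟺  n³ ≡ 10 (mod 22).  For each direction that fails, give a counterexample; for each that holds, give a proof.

(⇒) fails; (⇐) holds.

[⇒] This fails: take n = 21. Then 21 ≡ 10 (mod 11), but 21³ = 9261 ≡ 21 (mod 22), not 10.

[⇐] Conversely, the residues r modulo 22 with r³ ≡ 10 (mod 22) are exactly {10}, and each is ≡ 10 (mod 11).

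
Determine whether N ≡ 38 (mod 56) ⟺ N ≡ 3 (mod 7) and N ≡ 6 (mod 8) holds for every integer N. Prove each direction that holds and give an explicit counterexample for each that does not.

(→) Suppose N ≡ 38 (mod 56); write N = 56j + 38. Since 7 ∣ 56, reducing mod 7 gives N ≡ 38 ≡ 3 (mod 7); since 8 ∣ 56, reducing mod 8 gives N ≡ 38 ≡ 6 (mod 8).

(←) Conversely, if N ≡ 3 (mod 7) and N ≡ 6 (mod 8), then by the Chinese remainder theorem N ≡ 38 (mod 56). This is exactly N ≡ 38 (mod 56).

Both directions hold; the statement is true.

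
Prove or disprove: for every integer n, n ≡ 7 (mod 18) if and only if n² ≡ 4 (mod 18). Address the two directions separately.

Both directions fail.

[⇒] This fails: take n = 7. Then 7 ≡ 7 (mod 18), but 7² = 49 ≡ 13 (mod 18), not 4.

[⇐] This fails: take n = 2. Then 2² = 4 ≡ 4 (mod 18), yet 2 ≡ 2 (mod 18), not 7.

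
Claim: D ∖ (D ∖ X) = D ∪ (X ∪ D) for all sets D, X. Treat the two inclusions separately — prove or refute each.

Only the forward inclusion holds.

(⟹) Let x ∈ D ∖ (D ∖ X). Then x ∈ D ∩ X, from which x ∈ D ∪ (X ∪ D).

(⟸) This inclusion fails. Take D = {1}, X = ∅; then 1 ∈ D ∪ (X ∪ D) but 1 ∉ D ∖ (D ∖ X).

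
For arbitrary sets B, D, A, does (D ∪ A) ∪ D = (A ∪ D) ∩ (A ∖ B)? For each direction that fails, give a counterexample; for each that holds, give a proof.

Only the reverse inclusion holds.

(⟹) This inclusion fails. Take B = ∅, D = {1}, A = ∅; then 1 ∈ (D ∪ A) ∪ D but 1 ∉ (A ∪ D) ∩ (A ∖ B).

(⟸) Let x ∈ (A ∪ D) ∩ (A ∖ B). Then either x ∈ A and x ∉ B, D; or x ∈ D ∩ A and x ∉ B. In each case x ∈ (D ∪ A) ∪ D, so (A ∪ D) ∩ (A ∖ B) ⊆ (D ∪ A) ∪ D.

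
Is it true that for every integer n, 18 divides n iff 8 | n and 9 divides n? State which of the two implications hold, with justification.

Not equivalent: only (⇐) holds.

Forward direction. This fails: take n = 18. Certainly 18 ∣ 18, but 8 ∤ 18.

Converse. Suppose 8 ∣ n and 9 ∣ n. Any common multiple of 8 and 9 is a multiple of their lcm; here gcd(8, 9) = 1, so lcm(8, 9) = 8·9 = 72, so 72 ∣ n. Since 18 ∣ 72, it follows that 18 ∣ n.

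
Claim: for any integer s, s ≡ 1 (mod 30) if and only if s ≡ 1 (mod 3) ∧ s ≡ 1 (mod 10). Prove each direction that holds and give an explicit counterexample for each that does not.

[⇒] Suppose s ≡ 1 (mod 30); write s = 30j + 1. Since 3 ∣ 30, reducing mod 3 gives s ≡ 1 (mod 3); since 10 ∣ 30, reducing mod 10 gives s ≡ 1 (mod 10).

[⇐] Conversely, if s ≡ 1 (mod 3) and s ≡ 1 (mod 10), then by the Chinese remainder theorem s ≡ 1 (mod 30). This is exactly s ≡ 1 (mod 30).

Both directions hold; the statement is true.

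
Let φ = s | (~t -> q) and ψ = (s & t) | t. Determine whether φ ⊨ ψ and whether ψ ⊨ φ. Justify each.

(⇒) fails; (⇐) holds.

(⇒) This fails. Under q = T, t = F, s = F, the left side is true but the right side is false.

(⇐) Assume the antecedent. If q is true, s | (~t -> q) reduces to true regardless of the other variables. If q is false, the antecedent forces (q = F, t = T, s = F) or (q = F, t = T, s = T), and s | (~t -> q) holds there. Either way s | (~t -> q) holds.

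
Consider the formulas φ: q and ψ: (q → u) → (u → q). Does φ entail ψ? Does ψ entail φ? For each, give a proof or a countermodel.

(⟹) Assume the antecedent. If q is true, (q → u) → (u → q) reduces to true regardless of the other variables. If q is false, the antecedent cannot hold. Either way (q → u) → (u → q) holds.

(⟸) This fails. Under q = F, u = F, the left side is false but the right side is true.

The forward direction holds; the converse fails.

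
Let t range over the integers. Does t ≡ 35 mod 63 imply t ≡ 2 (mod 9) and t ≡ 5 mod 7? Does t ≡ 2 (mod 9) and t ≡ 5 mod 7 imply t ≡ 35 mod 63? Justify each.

Neither implication holds.

(⇒) This fails: t = 35 gives 35 ≡ 35 (mod 63) but 35 ≡ 8 (mod 9), so the conjunction on the right does not hold.

(⇐) This fails: t = 47 satisfies both congruences on the right (47 ≡ 2 mod 9 and 47 ≡ 5 mod 7) yet 47 ≡ 47 (mod 63), not 35.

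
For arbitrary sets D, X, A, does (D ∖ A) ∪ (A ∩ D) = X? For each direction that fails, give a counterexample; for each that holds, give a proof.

(⟹) This inclusion fails. Take D = {1}, X = ∅, A = ∅; then 1 ∈ (D ∖ A) ∪ (A ∩ D) but 1 ∉ X.

(⟸) This inclusion fails. Take D = ∅, X = {1}, A = ∅; then 1 ∈ X but 1 ∉ (D ∖ A) ∪ (A ∩ D).

(⊆) fails and (⊇) fails.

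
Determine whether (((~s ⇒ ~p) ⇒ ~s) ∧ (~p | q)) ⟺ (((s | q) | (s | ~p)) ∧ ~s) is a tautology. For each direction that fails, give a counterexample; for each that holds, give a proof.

The biconditional holds.

Converse. Assume the antecedent. If p is true, the antecedent forces (p = T, s = F, q = T), and ((~s ⇒ ~p) ⇒ ~s) ∧ (~p | q) holds there. If p is false, the antecedent forces (p = F, s = F, q = F) or (p = F, s = F, q = T), and ((~s ⇒ ~p) ⇒ ~s) ∧ (~p | q) holds there. Either way ((~s ⇒ ~p) ⇒ ~s) ∧ (~p | q) holds.

Forward direction. Assume the antecedent. If p is true, the antecedent forces (p = T, s = F, q = T), and ((s | q) | (s | ~p)) ∧ ~s holds there. If p is false, the antecedent forces (p = F, s = F, q = F) or (p = F, s = F, q = T), and ((s | q) | (s | ~p)) ∧ ~s holds there. Either way ((s | q) | (s | ~p)) ∧ ~s holds.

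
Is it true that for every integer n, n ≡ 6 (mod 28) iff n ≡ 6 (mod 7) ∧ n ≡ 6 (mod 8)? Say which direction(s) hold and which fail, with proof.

Only the converse holds.

(⟸) If n ≡ 6 (mod 7) and n ≡ 6 (mod 8), then by the Chinese remainder theorem n ≡ 6 (mod 56). Since 6 ≡ 6 (mod 28) and 28 ∣ 56, we get n ≡ 6 (mod 28).

(⟹) This fails: n = 34 gives 34 ≡ 6 (mod 28) but 34 ≡ 2 (mod 8), so the conjunction on the right does not hold.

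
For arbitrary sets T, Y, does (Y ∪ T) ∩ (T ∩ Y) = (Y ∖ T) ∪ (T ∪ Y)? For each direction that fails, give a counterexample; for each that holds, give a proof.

Only the forward inclusion holds.

(⊆) Let x ∈ (Y ∪ T) ∩ (T ∩ Y). Then x ∈ T ∩ Y, from which x ∈ (Y ∖ T) ∪ (T ∪ Y).

(⊇) This inclusion fails. Take T = {1}, Y = ∅; then 1 ∈ (Y ∖ T) ∪ (T ∪ Y) but 1 ∉ (Y ∪ T) ∩ (T ∩ Y).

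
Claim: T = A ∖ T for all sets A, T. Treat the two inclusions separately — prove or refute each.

(⟹) This inclusion fails. Take A = ∅, T = {1}; then 1 ∈ T but 1 ∉ A ∖ T.

(⟸) This inclusion fails. Take A = {1}, T = ∅; then 1 ∈ A ∖ T but 1 ∉ T.

(⊆) fails and (⊇) fails.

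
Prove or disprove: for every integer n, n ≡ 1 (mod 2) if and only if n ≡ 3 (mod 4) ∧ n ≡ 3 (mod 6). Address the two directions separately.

(⇒) This fails: n = 1 gives 1 ≡ 1 (mod 2) but 1 ≡ 1 (mod 4), so the conjunction on the right does not hold.

(⇐) Conversely, if n ≡ 3 (mod 4) and n ≡ 3 (mod 6), then by the Chinese remainder theorem n ≡ 3 (mod 12). Since 3 ≡ 1 (mod 2) and 2 ∣ 12, we get n ≡ 1 (mod 2).

Only the converse holds.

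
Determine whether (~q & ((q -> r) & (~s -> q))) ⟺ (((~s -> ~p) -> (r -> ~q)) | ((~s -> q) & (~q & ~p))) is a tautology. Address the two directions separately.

Not equivalent: only (⇒) holds.

Forward direction. Assume the antecedent. If q is true, the antecedent cannot hold. If q is false, the consequent reduces to true regardless of the other variables. Either way the consequent holds.

Converse. This fails. Under q = F, p = F, r = F, s = F, the left side is false but the right side is true.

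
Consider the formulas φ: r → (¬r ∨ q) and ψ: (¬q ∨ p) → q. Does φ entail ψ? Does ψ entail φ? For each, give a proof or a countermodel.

(⇒) fails; (⇐) holds.

(⟹) This fails. Under p = F, q = F, r = F, the left side is true but the right side is false.

(⟸) Assume the antecedent. If p is true, the antecedent forces (p = T, q = T, r = F) or (p = T, q = T, r = T), and r → (¬r ∨ q) holds there. If p is false, the antecedent forces (p = F, q = T, r = F) or (p = F, q = T, r = T), and r → (¬r ∨ q) holds there. Either way r → (¬r ∨ q) holds.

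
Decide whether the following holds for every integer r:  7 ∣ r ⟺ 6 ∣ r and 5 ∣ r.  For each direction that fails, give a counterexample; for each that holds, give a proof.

[⇒] This fails: take r = 7. Certainly 7 ∣ 7, but 6 ∤ 7.

[⇐] This fails: take r = 30. Both 6 ∣ 30 and 5 ∣ 30, yet 30 is not a multiple of 7 (since 30 = 4·7 + 2), so 7 ∤ 30.

Neither direction holds.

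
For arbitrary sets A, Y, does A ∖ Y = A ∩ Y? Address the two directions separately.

Neither inclusion holds.

(⊆) This inclusion fails. Take A = {1}, Y = ∅; then 1 ∈ A ∖ Y but 1 ∉ A ∩ Y.

(⊇) This inclusion fails. Take A = {1}, Y = {1}; then 1 ∈ A ∩ Y but 1 ∉ A ∖ Y.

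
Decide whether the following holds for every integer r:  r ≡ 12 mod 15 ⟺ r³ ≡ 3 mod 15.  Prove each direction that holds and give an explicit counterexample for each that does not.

The biconditional holds.

[⇒] Suppose r ≡ 12 mod 15. Write r = 15j + 12. Then (15j + 12)³ = 3375j³ + 8100j² + 6480j + 1728 = 15(225j³ + 540j² + 432j + 115) + 3, so r³ ≡ 3 (mod 15).

[⇐] Conversely, suppose r³ ≡ 3 (mod 15). The only residue r in {0, …, 14} with r³ ≡ 3 (mod 15) is r = 12, so r ≡ 12 (mod 15).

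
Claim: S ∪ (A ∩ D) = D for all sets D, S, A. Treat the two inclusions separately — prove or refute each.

Both inclusions fail.

(⊆) This inclusion fails. Take D = ∅, S = {1}, A = ∅; then 1 ∈ S ∪ (A ∩ D) but 1 ∉ D.

(⊇) This inclusion fails. Take D = {1}, S = ∅, A = ∅; then 1 ∈ D but 1 ∉ S ∪ (A ∩ D).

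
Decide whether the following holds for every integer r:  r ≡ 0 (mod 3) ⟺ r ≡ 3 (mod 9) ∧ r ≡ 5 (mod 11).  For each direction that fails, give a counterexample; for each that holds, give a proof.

(⇒) fails; (⇐) holds.

(⟹) This fails: r = 0 gives 0 ≡ 0 (mod 3) but 0 ≡ 0 (mod 9), so the conjunction on the right does not hold.

(⟸) Conversely, if r ≡ 3 (mod 9) and r ≡ 5 (mod 11), then by the Chinese remainder theorem r ≡ 93 (mod 99). Since 93 ≡ 0 (mod 3) and 3 ∣ 99, we get r ≡ 0 (mod 3).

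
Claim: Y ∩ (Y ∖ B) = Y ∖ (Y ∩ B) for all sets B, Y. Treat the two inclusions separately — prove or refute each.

Both inclusions hold; the sets are equal.

(⟹) Let x ∈ Y ∩ (Y ∖ B). Then x ∈ Y and x ∉ B, from which x ∈ Y ∖ (Y ∩ B).

(⟸) Let x ∈ Y ∖ (Y ∩ B). Then x ∈ Y and x ∉ B, from which x ∈ Y ∩ (Y ∖ B).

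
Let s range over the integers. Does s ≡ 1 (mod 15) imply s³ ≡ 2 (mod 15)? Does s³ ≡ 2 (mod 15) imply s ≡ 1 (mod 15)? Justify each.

Neither direction holds.

[⇒] This fails: take s = 1. Then 1 ≡ 1 (mod 15), but 1³ = 1 ≡ 1 (mod 15), not 2.

[⇐] This fails: take s = 8. Then 8³ = 512 ≡ 2 (mod 15), yet 8 ≡ 8 (mod 15), not 1.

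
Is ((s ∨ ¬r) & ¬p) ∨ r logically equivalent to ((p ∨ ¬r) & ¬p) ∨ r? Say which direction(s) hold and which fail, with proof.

Equivalent; both directions hold.

(←) Assume the antecedent. If p is true, the antecedent forces (p = T, s = F, r = T) or (p = T, s = T, r = T), and ((s ∨ ¬r) & ¬p) ∨ r holds there. If p is false, ((s ∨ ¬r) & ¬p) ∨ r reduces to true regardless of the other variables. Either way ((s ∨ ¬r) & ¬p) ∨ r holds.

(→) Assume the antecedent. If p is true, the antecedent forces (p = T, s = F, r = T) or (p = T, s = T, r = T), and ((p ∨ ¬r) & ¬p) ∨ r holds there. If p is false, ((p ∨ ¬r) & ¬p) ∨ r reduces to true regardless of the other variables. Either way ((p ∨ ¬r) & ¬p) ∨ r holds.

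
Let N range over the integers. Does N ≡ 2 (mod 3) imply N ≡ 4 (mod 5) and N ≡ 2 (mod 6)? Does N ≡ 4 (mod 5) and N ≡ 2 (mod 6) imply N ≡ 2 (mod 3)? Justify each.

Only the converse holds.

Converse. If N ≡ 4 (mod 5) and N ≡ 2 (mod 6), then by the Chinese remainder theorem N ≡ 14 (mod 30). Since 14 ≡ 2 (mod 3) and 3 ∣ 30, we get N ≡ 2 (mod 3).

Forward direction. This fails: N = 2 gives 2 ≡ 2 (mod 3) but 2 ≡ 2 (mod 5), so the conjunction on the right does not hold.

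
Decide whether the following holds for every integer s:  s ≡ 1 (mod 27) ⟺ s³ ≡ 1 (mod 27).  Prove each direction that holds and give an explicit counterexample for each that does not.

Not equivalent: only (⇒) holds.

(⇒) Suppose s ≡ 1 (mod 27). Write s = 27j + 1. Then (27j + 1)³ = 19683j³ + 2187j² + 81j + 1 = 27(729j³ + 81j² + 3j) + 1, so s³ ≡ 1 (mod 27).

(⇐) This fails: take s = 10. Then 10³ = 1000 ≡ 1 (mod 27), yet 10 ≡ 10 (mod 27), not 1.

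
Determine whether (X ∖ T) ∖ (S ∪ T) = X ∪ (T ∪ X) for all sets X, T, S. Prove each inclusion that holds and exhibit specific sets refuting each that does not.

(⊆) holds; (⊇) fails.

(⊆) Let x ∈ (X ∖ T) ∖ (S ∪ T). Then x ∈ X and x ∉ T, S, from which x ∈ X ∪ (T ∪ X).

(⊇) This inclusion fails. Take X = ∅, T = {1}, S = ∅; then 1 ∈ X ∪ (T ∪ X) but 1 ∉ (X ∖ T) ∖ (S ∪ T).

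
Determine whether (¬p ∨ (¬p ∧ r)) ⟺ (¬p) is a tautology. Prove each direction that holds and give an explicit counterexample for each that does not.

Both directions hold; the statement is true.

[⇒] Assume the antecedent. If r is true, the antecedent forces (r = T, p = F), and ¬p holds there. If r is false, the antecedent forces (r = F, p = F), and ¬p holds there. Either way ¬p holds.

[⇐] Assume the antecedent. If r is true, the antecedent forces (r = T, p = F), and ¬p ∨ (¬p ∧ r) holds there. If r is false, the antecedent forces (r = F, p = F), and ¬p ∨ (¬p ∧ r) holds there. Either way ¬p ∨ (¬p ∧ r) holds.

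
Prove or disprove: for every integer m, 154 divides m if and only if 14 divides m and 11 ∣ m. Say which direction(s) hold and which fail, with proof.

Both implications hold.

Converse. Suppose 14 ∣ m and 11 ∣ m. Any common multiple of 14 and 11 is a multiple of their lcm; here gcd(14, 11) = 1, so lcm(14, 11) = 14·11 = 154, so 154 ∣ m.

Forward direction. If 154 ∣ m, write m = 154q. Since 154 = 11·14, m = 14·(11q), so 14 ∣ m; and since 154 = 14·11, m = 11·(14q), so 11 ∣ m.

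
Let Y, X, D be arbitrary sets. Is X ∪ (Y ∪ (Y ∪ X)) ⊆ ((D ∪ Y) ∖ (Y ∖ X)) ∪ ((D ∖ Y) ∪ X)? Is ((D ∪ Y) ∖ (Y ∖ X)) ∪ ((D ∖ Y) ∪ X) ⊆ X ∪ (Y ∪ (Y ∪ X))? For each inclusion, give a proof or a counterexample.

(⟹) This inclusion fails. Take Y = {1}, X = ∅, D = ∅; then 1 ∈ X ∪ (Y ∪ (Y ∪ X)) but 1 ∉ ((D ∪ Y) ∖ (Y ∖ X)) ∪ ((D ∖ Y) ∪ X).

(⟸) This inclusion fails. Take Y = ∅, X = ∅, D = {1}; then 1 ∈ ((D ∪ Y) ∖ (Y ∖ X)) ∪ ((D ∖ Y) ∪ X) but 1 ∉ X ∪ (Y ∪ (Y ∪ X)).

Both inclusions fail.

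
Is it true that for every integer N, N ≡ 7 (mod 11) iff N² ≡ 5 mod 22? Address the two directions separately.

(⇒) fails and (⇐) fails.

(→) This fails: take N = 18. Then 18 ≡ 7 (mod 11), but 18² = 324 ≡ 16 (mod 22), not 5.

(←) This fails: take N = 15. Then 15² = 225 ≡ 5 (mod 22), yet 15 ≡ 4 (mod 11), not 7.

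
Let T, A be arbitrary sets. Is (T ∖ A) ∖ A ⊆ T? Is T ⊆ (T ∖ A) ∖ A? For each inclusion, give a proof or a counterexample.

(⊆) holds; (⊇) fails.

Forward inclusion. Let x ∈ (T ∖ A) ∖ A. Then x ∈ T and x ∉ A, from which x ∈ T.

Reverse inclusion. This inclusion fails. Take T = {1}, A = {1}; then 1 ∈ T but 1 ∉ (T ∖ A) ∖ A.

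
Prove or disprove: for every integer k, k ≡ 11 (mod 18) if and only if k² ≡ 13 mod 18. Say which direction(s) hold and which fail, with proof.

(⟹) Suppose k ≡ 11 (mod 18). Write k = 18j + 11. Then (18j + 11)² = 324j² + 396j + 121 = 18(18j² + 22j + 6) + 13, so k² ≡ 13 (mod 18).

(⟸) This fails: take k = 7. Then 7² = 49 ≡ 13 (mod 18), yet 7 ≡ 7 (mod 18), not 11.

Only the forward implication holds.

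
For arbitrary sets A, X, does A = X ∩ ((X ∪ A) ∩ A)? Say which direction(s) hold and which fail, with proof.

(⊆) This inclusion fails. Take A = {1}, X = ∅; then 1 ∈ A but 1 ∉ X ∩ ((X ∪ A) ∩ A).

(⊇) Let x ∈ X ∩ ((X ∪ A) ∩ A). Then x ∈ A ∩ X, from which x ∈ A.

(⊆) fails; (⊇) holds.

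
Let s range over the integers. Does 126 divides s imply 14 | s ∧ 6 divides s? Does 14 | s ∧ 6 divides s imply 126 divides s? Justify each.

Not equivalent: only (⇒) holds.

(⇐) This fails: take s = 42. Both 14 ∣ 42 and 6 ∣ 42, yet 42 is not a multiple of 126 (since 42 = 0·126 + 42), so 126 ∤ 42.

(⇒) If 126 ∣ s, write s = 126q. Since 126 = 9·14, s = 14·(9q), so 14 ∣ s; and since 126 = 21·6, s = 6·(21q), so 6 ∣ s.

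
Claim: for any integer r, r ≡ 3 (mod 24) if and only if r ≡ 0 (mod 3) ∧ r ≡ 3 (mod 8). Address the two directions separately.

[⇒] Suppose r ≡ 3 (mod 24); write r = 24j + 3. Since 3 ∣ 24, reducing mod 3 gives r ≡ 3 ≡ 0 (mod 3); since 8 ∣ 24, reducing mod 8 gives r ≡ 3 (mod 8).

[⇐] Conversely, if r ≡ 0 (mod 3) and r ≡ 3 (mod 8), then by the Chinese remainder theorem r ≡ 3 (mod 24). This is exactly r ≡ 3 (mod 24).

The biconditional holds.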